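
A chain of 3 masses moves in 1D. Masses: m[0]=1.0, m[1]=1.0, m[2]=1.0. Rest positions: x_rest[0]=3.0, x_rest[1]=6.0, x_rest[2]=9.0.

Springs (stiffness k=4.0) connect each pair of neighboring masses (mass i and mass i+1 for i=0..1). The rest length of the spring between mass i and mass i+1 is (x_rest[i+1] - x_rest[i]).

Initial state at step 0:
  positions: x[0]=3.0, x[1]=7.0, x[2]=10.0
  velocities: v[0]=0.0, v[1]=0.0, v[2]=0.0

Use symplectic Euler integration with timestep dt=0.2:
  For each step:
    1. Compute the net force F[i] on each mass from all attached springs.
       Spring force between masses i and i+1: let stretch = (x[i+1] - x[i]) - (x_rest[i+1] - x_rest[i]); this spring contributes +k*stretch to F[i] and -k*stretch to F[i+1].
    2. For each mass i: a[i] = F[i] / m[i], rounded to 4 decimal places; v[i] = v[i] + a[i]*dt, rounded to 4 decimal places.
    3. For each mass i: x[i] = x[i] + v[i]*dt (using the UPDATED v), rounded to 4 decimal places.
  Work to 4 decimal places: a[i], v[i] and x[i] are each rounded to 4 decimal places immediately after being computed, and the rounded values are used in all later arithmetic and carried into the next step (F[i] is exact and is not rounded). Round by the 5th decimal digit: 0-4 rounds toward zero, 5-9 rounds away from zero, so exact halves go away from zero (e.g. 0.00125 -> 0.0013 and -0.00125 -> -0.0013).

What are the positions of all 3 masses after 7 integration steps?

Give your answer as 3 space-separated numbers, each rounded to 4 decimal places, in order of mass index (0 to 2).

Step 0: x=[3.0000 7.0000 10.0000] v=[0.0000 0.0000 0.0000]
Step 1: x=[3.1600 6.8400 10.0000] v=[0.8000 -0.8000 0.0000]
Step 2: x=[3.4288 6.5968 9.9744] v=[1.3440 -1.2160 -0.1280]
Step 3: x=[3.7245 6.3871 9.8884] v=[1.4784 -1.0483 -0.4301]
Step 4: x=[3.9662 6.3116 9.7222] v=[1.2085 -0.3773 -0.8311]
Step 5: x=[4.1032 6.4066 9.4903] v=[0.6848 0.4749 -1.1596]
Step 6: x=[4.1287 6.6264 9.2450] v=[0.1275 1.0991 -1.2266]
Step 7: x=[4.0738 6.8656 9.0607] v=[-0.2743 1.1958 -0.9215]

Answer: 4.0738 6.8656 9.0607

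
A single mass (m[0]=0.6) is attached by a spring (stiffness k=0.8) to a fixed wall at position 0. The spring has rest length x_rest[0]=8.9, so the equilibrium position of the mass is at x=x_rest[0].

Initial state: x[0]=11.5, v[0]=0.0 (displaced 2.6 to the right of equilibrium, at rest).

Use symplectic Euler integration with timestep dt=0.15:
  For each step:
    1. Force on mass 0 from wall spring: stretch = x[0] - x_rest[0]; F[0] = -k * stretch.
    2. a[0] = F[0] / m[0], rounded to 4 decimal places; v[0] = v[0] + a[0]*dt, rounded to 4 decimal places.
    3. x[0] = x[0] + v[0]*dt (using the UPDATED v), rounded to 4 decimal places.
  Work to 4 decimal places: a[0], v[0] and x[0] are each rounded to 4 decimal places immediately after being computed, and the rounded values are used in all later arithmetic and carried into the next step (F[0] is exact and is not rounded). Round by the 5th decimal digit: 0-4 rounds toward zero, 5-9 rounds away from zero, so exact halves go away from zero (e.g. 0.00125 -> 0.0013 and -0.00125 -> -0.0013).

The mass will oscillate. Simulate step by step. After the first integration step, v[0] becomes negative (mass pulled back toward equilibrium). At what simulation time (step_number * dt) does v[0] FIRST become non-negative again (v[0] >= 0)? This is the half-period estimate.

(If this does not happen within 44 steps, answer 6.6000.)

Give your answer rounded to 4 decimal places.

Answer: 2.8500

Derivation:
Step 0: x=[11.5000] v=[0.0000]
Step 1: x=[11.4220] v=[-0.5200]
Step 2: x=[11.2683] v=[-1.0244]
Step 3: x=[11.0436] v=[-1.4981]
Step 4: x=[10.7546] v=[-1.9268]
Step 5: x=[10.4099] v=[-2.2977]
Step 6: x=[10.0199] v=[-2.5997]
Step 7: x=[9.5963] v=[-2.8237]
Step 8: x=[9.1519] v=[-2.9630]
Step 9: x=[8.6999] v=[-3.0134]
Step 10: x=[8.2539] v=[-2.9734]
Step 11: x=[7.8273] v=[-2.8442]
Step 12: x=[7.4328] v=[-2.6297]
Step 13: x=[7.0824] v=[-2.3363]
Step 14: x=[6.7865] v=[-1.9728]
Step 15: x=[6.5540] v=[-1.5501]
Step 16: x=[6.3919] v=[-1.0809]
Step 17: x=[6.3050] v=[-0.5793]
Step 18: x=[6.2960] v=[-0.0603]
Step 19: x=[6.3651] v=[0.4605]
First v>=0 after going negative at step 19, time=2.8500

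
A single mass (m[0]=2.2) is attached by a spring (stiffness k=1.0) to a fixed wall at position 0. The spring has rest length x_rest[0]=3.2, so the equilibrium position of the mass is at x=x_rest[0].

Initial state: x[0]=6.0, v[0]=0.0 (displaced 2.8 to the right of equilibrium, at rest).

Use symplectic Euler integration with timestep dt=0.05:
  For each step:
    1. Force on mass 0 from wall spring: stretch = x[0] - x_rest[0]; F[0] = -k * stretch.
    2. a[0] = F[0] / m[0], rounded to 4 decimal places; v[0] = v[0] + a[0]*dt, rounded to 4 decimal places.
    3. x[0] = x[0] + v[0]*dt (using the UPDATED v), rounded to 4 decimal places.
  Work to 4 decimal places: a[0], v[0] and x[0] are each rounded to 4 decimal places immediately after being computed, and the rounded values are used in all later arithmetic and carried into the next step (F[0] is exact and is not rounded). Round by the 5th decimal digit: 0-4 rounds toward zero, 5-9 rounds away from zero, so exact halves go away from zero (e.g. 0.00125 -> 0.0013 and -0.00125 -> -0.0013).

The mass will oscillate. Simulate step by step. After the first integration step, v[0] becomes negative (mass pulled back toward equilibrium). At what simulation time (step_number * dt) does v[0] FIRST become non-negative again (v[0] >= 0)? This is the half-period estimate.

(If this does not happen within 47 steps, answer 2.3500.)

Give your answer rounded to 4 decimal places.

Step 0: x=[6.0000] v=[0.0000]
Step 1: x=[5.9968] v=[-0.0636]
Step 2: x=[5.9904] v=[-0.1272]
Step 3: x=[5.9809] v=[-0.1906]
Step 4: x=[5.9682] v=[-0.2538]
Step 5: x=[5.9524] v=[-0.3167]
Step 6: x=[5.9334] v=[-0.3793]
Step 7: x=[5.9113] v=[-0.4414]
Step 8: x=[5.8862] v=[-0.5030]
Step 9: x=[5.8580] v=[-0.5641]
Step 10: x=[5.8268] v=[-0.6245]
Step 11: x=[5.7926] v=[-0.6842]
Step 12: x=[5.7554] v=[-0.7431]
Step 13: x=[5.7153] v=[-0.8012]
Step 14: x=[5.6724] v=[-0.8584]
Step 15: x=[5.6267] v=[-0.9146]
Step 16: x=[5.5782] v=[-0.9698]
Step 17: x=[5.5270] v=[-1.0239]
Step 18: x=[5.4732] v=[-1.0768]
Step 19: x=[5.4168] v=[-1.1285]
Step 20: x=[5.3579] v=[-1.1789]
Step 21: x=[5.2965] v=[-1.2279]
Step 22: x=[5.2327] v=[-1.2756]
Step 23: x=[5.1666] v=[-1.3218]
Step 24: x=[5.0983] v=[-1.3665]
Step 25: x=[5.0278] v=[-1.4096]
Step 26: x=[4.9552] v=[-1.4511]
Step 27: x=[4.8807] v=[-1.4910]
Step 28: x=[4.8042] v=[-1.5292]
Step 29: x=[4.7259] v=[-1.5657]
Step 30: x=[4.6459] v=[-1.6004]
Step 31: x=[4.5642] v=[-1.6333]
Step 32: x=[4.4810] v=[-1.6643]
Step 33: x=[4.3963] v=[-1.6934]
Step 34: x=[4.3103] v=[-1.7206]
Step 35: x=[4.2230] v=[-1.7458]
Step 36: x=[4.1345] v=[-1.7691]
Step 37: x=[4.0450] v=[-1.7903]
Step 38: x=[3.9545] v=[-1.8095]
Step 39: x=[3.8632] v=[-1.8267]
Step 40: x=[3.7711] v=[-1.8418]
Step 41: x=[3.6784] v=[-1.8548]
Step 42: x=[3.5851] v=[-1.8657]
Step 43: x=[3.4914] v=[-1.8745]
Step 44: x=[3.3973] v=[-1.8811]
Step 45: x=[3.3030] v=[-1.8856]
Step 46: x=[3.2086] v=[-1.8879]
Step 47: x=[3.1142] v=[-1.8881]
v[0] did not become non-negative within 47 steps; using fallback time=2.3500

Answer: 2.3500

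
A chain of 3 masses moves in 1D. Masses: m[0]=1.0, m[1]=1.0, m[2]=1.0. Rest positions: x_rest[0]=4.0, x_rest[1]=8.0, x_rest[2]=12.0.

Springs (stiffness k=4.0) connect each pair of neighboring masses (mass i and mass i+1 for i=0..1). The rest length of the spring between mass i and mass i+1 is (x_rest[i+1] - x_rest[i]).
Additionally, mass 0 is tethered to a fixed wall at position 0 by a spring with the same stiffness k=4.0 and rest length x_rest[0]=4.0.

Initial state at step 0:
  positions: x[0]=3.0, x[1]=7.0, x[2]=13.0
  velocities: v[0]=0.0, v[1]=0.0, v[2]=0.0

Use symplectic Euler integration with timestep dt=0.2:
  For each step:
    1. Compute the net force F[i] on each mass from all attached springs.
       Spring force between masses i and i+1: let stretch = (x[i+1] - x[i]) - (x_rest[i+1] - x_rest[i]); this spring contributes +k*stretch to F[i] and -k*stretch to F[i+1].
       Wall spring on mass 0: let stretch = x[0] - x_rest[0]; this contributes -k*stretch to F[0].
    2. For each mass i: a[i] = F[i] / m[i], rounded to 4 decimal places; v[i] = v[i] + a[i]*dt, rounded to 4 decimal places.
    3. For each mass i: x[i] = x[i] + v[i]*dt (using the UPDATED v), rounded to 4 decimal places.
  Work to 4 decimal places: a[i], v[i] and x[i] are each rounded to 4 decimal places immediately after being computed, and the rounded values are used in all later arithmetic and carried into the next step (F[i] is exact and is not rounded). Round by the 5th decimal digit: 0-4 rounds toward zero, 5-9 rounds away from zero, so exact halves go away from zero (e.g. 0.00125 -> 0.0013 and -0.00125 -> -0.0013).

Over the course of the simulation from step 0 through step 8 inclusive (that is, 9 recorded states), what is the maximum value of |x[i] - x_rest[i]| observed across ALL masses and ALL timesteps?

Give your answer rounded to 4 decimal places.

Answer: 1.2488

Derivation:
Step 0: x=[3.0000 7.0000 13.0000] v=[0.0000 0.0000 0.0000]
Step 1: x=[3.1600 7.3200 12.6800] v=[0.8000 1.6000 -1.6000]
Step 2: x=[3.4800 7.8320 12.1424] v=[1.6000 2.5600 -2.6880]
Step 3: x=[3.9395 8.3373 11.5551] v=[2.2976 2.5267 -2.9363]
Step 4: x=[4.4723 8.6538 11.0930] v=[2.6642 1.5827 -2.3105]
Step 5: x=[4.9586 8.6916 10.8806] v=[2.4316 0.1889 -1.0619]
Step 6: x=[5.2488 8.4823 10.9580] v=[1.4511 -1.0463 0.3869]
Step 7: x=[5.2166 8.1518 11.2793] v=[-0.1611 -1.6525 1.6063]
Step 8: x=[4.8194 7.8521 11.7402] v=[-1.9862 -1.4987 2.3043]
Max displacement = 1.2488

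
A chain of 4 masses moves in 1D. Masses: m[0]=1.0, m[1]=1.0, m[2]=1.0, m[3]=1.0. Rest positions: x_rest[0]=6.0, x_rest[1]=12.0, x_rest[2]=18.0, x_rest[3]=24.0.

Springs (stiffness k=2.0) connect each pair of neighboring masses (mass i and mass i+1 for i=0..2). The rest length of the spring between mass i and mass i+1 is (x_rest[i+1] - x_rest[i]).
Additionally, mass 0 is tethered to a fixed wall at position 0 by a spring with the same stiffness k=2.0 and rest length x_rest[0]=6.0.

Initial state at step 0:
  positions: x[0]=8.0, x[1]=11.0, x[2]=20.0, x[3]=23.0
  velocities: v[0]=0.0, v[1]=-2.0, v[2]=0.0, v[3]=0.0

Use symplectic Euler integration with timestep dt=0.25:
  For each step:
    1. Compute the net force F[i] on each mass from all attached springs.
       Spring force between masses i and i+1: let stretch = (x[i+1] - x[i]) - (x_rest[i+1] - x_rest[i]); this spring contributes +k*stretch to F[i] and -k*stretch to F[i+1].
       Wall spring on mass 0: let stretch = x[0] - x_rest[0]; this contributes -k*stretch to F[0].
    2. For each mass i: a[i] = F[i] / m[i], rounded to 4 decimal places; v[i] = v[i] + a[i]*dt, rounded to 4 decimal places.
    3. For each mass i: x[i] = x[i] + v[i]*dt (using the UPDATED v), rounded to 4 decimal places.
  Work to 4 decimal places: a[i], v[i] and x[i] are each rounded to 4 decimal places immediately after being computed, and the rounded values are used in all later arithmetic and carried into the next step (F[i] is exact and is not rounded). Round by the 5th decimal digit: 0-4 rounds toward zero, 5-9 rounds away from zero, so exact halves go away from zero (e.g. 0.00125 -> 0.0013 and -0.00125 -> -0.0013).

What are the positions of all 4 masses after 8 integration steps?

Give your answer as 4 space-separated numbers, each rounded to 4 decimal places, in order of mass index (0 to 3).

Answer: 5.7483 9.2415 18.7347 23.4292

Derivation:
Step 0: x=[8.0000 11.0000 20.0000 23.0000] v=[0.0000 -2.0000 0.0000 0.0000]
Step 1: x=[7.3750 11.2500 19.2500 23.3750] v=[-2.5000 1.0000 -3.0000 1.5000]
Step 2: x=[6.3125 12.0156 18.0156 23.9844] v=[-4.2500 3.0625 -4.9375 2.4375]
Step 3: x=[5.1738 12.8184 16.7773 24.5977] v=[-4.5547 3.2110 -4.9531 2.4531]
Step 4: x=[4.3440 13.1605 16.0217 24.9834] v=[-3.3193 1.3682 -3.0224 1.5429]
Step 5: x=[4.0732 12.7581 16.0287 24.9989] v=[-1.0831 -1.6095 0.0279 0.0621]
Step 6: x=[4.3789 11.6789 16.7481 24.6432] v=[1.2228 -4.3167 2.8777 -1.4230]
Step 7: x=[5.0498 10.3209 17.8208 24.0506] v=[2.6834 -5.4321 4.2907 -2.3706]
Step 8: x=[5.7483 9.2415 18.7347 23.4292] v=[2.7941 -4.3177 3.6557 -2.4855]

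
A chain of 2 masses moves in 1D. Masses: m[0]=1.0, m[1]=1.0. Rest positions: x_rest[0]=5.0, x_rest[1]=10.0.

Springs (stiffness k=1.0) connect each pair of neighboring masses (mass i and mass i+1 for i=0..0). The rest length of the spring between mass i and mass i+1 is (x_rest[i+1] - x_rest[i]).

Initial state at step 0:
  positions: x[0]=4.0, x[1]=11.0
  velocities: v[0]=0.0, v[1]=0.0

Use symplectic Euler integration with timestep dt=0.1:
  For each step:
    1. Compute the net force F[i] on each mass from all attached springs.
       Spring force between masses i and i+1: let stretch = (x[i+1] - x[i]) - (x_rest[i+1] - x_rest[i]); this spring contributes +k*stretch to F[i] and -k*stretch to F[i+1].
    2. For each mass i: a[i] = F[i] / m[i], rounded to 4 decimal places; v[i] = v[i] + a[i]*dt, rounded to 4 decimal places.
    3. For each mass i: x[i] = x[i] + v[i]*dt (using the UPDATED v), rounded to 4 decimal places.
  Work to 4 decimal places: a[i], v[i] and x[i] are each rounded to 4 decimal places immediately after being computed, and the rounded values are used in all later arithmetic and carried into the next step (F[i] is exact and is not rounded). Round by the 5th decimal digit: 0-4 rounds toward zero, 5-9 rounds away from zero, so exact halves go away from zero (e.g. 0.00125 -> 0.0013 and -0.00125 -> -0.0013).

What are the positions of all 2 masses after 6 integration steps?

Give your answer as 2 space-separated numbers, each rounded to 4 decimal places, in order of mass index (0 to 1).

Answer: 4.3928 10.6074

Derivation:
Step 0: x=[4.0000 11.0000] v=[0.0000 0.0000]
Step 1: x=[4.0200 10.9800] v=[0.2000 -0.2000]
Step 2: x=[4.0596 10.9404] v=[0.3960 -0.3960]
Step 3: x=[4.1180 10.8820] v=[0.5841 -0.5841]
Step 4: x=[4.1941 10.8060] v=[0.7605 -0.7605]
Step 5: x=[4.2863 10.7138] v=[0.9217 -0.9217]
Step 6: x=[4.3928 10.6074] v=[1.0645 -1.0645]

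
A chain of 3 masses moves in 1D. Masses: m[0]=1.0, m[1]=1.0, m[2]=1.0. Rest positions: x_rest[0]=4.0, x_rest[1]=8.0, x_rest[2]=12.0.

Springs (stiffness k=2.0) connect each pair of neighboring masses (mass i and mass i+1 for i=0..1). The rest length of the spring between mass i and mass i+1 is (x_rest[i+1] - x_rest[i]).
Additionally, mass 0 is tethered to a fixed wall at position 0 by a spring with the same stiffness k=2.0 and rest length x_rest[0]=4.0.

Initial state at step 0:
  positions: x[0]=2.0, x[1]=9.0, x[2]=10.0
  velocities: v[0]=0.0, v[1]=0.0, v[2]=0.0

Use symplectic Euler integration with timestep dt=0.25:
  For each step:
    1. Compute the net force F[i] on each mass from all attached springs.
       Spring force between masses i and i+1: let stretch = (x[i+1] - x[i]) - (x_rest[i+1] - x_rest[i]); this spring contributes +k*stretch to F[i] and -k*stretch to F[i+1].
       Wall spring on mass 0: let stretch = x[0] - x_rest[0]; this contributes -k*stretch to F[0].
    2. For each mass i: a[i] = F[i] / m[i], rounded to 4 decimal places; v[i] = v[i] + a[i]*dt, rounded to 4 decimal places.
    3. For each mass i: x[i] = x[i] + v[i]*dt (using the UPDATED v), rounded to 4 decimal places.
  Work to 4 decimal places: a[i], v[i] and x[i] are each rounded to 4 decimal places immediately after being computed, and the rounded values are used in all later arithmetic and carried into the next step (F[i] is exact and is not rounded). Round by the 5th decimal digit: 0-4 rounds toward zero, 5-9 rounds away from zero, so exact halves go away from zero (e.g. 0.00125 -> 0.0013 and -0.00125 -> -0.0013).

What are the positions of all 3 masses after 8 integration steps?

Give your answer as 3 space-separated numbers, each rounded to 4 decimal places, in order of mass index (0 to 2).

Step 0: x=[2.0000 9.0000 10.0000] v=[0.0000 0.0000 0.0000]
Step 1: x=[2.6250 8.2500 10.3750] v=[2.5000 -3.0000 1.5000]
Step 2: x=[3.6250 7.0625 10.9844] v=[4.0000 -4.7500 2.4375]
Step 3: x=[4.6016 5.9356 11.6036] v=[3.9063 -4.5078 2.4766]
Step 4: x=[5.1697 5.3504 12.0143] v=[2.2725 -2.3408 1.6426]
Step 5: x=[5.1142 5.5756 12.0920] v=[-0.2220 0.9008 0.3107]
Step 6: x=[4.4771 6.5577 11.8551] v=[-2.5484 3.9283 -0.9475]
Step 7: x=[3.5404 7.9419 11.4561] v=[-3.7467 5.5367 -1.5962]
Step 8: x=[2.7114 9.2152 11.1178] v=[-3.3162 5.0931 -1.3533]

Answer: 2.7114 9.2152 11.1178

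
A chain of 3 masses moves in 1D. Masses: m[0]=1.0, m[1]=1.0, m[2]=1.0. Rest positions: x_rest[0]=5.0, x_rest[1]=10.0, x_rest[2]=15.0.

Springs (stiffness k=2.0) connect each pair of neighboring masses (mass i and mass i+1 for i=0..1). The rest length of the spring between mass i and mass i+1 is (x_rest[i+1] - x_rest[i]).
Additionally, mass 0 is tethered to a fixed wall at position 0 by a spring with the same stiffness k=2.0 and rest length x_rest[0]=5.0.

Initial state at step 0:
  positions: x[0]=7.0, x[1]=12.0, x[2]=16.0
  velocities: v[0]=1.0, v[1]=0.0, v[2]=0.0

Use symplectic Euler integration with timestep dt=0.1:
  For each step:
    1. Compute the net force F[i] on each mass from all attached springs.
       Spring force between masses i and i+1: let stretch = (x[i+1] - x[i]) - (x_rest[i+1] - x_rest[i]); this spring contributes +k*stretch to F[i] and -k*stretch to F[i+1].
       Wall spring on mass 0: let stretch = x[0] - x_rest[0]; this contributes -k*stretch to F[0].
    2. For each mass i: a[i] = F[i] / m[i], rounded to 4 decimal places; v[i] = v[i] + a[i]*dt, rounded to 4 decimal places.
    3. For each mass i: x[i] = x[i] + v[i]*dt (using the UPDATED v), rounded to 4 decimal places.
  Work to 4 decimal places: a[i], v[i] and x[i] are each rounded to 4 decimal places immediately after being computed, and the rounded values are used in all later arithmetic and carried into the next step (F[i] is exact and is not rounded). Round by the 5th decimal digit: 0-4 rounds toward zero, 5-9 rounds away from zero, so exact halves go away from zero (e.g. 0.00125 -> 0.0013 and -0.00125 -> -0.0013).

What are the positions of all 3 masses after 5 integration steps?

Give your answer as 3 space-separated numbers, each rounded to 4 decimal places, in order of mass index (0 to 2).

Step 0: x=[7.0000 12.0000 16.0000] v=[1.0000 0.0000 0.0000]
Step 1: x=[7.0600 11.9800 16.0200] v=[0.6000 -0.2000 0.2000]
Step 2: x=[7.0772 11.9424 16.0592] v=[0.1720 -0.3760 0.3920]
Step 3: x=[7.0502 11.8898 16.1161] v=[-0.2704 -0.5257 0.5686]
Step 4: x=[6.9790 11.8250 16.1884] v=[-0.7125 -0.6484 0.7233]
Step 5: x=[6.8651 11.7505 16.2735] v=[-1.1391 -0.7449 0.8506]

Answer: 6.8651 11.7505 16.2735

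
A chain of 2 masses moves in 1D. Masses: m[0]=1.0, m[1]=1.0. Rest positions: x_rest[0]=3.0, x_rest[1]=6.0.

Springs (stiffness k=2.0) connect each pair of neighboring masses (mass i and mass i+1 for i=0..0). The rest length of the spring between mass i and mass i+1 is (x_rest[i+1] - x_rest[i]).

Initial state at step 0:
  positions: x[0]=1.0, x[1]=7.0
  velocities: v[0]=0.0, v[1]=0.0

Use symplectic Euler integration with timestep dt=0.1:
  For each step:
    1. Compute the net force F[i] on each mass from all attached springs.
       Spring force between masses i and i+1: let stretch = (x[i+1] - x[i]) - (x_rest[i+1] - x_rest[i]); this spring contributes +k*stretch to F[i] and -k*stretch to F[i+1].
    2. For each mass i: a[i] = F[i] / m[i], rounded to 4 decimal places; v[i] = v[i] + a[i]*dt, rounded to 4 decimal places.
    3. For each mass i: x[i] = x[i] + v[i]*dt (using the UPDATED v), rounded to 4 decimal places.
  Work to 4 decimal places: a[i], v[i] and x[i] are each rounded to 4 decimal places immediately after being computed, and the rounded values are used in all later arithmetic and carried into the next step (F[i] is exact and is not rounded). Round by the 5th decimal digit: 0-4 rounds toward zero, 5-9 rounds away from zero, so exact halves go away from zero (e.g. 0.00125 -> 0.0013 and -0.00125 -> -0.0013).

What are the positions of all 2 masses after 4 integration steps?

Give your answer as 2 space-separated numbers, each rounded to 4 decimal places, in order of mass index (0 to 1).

Step 0: x=[1.0000 7.0000] v=[0.0000 0.0000]
Step 1: x=[1.0600 6.9400] v=[0.6000 -0.6000]
Step 2: x=[1.1776 6.8224] v=[1.1760 -1.1760]
Step 3: x=[1.3481 6.6519] v=[1.7050 -1.7050]
Step 4: x=[1.5647 6.4353] v=[2.1658 -2.1658]

Answer: 1.5647 6.4353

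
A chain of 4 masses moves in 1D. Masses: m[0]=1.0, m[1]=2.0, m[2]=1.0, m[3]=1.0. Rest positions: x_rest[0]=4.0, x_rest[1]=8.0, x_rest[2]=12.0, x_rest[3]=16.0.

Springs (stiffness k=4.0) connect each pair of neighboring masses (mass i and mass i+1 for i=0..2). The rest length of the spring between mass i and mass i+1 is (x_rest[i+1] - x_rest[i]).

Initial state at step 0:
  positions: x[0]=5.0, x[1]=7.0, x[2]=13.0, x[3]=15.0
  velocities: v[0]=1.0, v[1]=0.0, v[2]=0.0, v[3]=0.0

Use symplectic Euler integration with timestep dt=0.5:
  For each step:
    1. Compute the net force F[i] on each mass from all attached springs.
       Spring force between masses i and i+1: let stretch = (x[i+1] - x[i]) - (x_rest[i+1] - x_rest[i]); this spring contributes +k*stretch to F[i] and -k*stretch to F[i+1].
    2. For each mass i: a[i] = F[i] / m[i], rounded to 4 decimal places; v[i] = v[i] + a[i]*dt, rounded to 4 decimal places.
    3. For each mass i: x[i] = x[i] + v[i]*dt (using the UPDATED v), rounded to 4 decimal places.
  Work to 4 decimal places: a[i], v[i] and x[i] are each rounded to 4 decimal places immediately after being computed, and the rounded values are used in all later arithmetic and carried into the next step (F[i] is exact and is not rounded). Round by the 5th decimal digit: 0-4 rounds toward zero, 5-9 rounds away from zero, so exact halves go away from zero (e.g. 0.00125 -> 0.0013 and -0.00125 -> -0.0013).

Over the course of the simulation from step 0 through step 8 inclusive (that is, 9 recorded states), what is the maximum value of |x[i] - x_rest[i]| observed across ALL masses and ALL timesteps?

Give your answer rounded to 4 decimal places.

Step 0: x=[5.0000 7.0000 13.0000 15.0000] v=[1.0000 0.0000 0.0000 0.0000]
Step 1: x=[3.5000 9.0000 9.0000 17.0000] v=[-3.0000 4.0000 -8.0000 4.0000]
Step 2: x=[3.5000 8.2500 13.0000 15.0000] v=[0.0000 -1.5000 8.0000 -4.0000]
Step 3: x=[4.2500 7.5000 14.2500 15.0000] v=[1.5000 -1.5000 2.5000 0.0000]
Step 4: x=[4.2500 8.5000 9.5000 18.2500] v=[0.0000 2.0000 -9.5000 6.5000]
Step 5: x=[4.5000 7.8750 12.5000 16.7500] v=[0.5000 -1.2500 6.0000 -3.0000]
Step 6: x=[4.1250 7.8750 15.1250 15.0000] v=[-0.7500 0.0000 5.2500 -3.5000]
Step 7: x=[3.5000 9.6250 10.3750 17.3750] v=[-1.2500 3.5000 -9.5000 4.7500]
Step 8: x=[5.0000 8.6875 11.8750 16.7500] v=[3.0000 -1.8750 3.0000 -1.2500]
Max displacement = 3.1250

Answer: 3.1250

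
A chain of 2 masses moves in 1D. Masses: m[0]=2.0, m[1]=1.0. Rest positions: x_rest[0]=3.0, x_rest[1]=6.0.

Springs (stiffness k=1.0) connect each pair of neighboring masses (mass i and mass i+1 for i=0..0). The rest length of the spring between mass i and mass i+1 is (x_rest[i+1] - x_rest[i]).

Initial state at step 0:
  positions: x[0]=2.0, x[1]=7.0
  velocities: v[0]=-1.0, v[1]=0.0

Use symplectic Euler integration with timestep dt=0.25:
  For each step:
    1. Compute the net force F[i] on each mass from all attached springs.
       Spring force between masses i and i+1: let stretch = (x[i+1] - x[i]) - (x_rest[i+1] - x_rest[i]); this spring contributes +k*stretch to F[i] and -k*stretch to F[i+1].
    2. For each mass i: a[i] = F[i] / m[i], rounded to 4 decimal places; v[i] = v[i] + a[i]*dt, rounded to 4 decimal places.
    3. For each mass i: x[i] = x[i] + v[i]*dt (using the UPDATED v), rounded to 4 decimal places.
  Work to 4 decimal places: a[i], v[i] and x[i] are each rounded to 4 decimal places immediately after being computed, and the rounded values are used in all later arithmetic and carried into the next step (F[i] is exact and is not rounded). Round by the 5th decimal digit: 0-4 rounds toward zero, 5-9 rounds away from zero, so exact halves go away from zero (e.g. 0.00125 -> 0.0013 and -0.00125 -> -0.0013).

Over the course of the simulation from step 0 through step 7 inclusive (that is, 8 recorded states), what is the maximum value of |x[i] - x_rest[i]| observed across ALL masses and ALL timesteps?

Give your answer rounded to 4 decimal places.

Answer: 1.9439

Derivation:
Step 0: x=[2.0000 7.0000] v=[-1.0000 0.0000]
Step 1: x=[1.8125 6.8750] v=[-0.7500 -0.5000]
Step 2: x=[1.6895 6.6211] v=[-0.4922 -1.0156]
Step 3: x=[1.6268 6.2465] v=[-0.2508 -1.4985]
Step 4: x=[1.6147 5.7707] v=[-0.0483 -1.9034]
Step 5: x=[1.6388 5.2226] v=[0.0962 -2.1924]
Step 6: x=[1.6811 4.6380] v=[0.1692 -2.3384]
Step 7: x=[1.7221 4.0561] v=[0.1638 -2.3276]
Max displacement = 1.9439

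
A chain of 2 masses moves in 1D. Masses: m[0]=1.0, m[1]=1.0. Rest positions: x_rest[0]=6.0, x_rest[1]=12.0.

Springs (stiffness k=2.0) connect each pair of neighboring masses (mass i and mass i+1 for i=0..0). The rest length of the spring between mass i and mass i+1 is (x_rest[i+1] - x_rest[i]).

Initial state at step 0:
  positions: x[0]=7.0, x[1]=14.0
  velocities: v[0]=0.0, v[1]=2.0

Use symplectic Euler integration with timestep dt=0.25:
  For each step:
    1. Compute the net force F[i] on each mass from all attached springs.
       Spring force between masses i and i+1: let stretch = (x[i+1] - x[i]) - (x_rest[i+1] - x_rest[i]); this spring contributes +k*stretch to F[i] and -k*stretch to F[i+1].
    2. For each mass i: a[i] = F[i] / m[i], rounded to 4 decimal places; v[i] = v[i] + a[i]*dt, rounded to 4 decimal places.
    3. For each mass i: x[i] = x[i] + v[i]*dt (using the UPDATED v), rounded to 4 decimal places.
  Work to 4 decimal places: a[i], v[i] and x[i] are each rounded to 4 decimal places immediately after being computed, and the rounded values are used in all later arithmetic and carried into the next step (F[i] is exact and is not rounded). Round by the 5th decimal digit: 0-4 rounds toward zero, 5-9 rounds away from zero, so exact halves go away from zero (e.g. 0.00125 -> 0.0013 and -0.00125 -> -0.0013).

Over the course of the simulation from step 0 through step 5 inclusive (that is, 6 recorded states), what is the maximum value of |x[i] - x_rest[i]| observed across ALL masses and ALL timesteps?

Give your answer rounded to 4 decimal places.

Step 0: x=[7.0000 14.0000] v=[0.0000 2.0000]
Step 1: x=[7.1250 14.3750] v=[0.5000 1.5000]
Step 2: x=[7.4063 14.5938] v=[1.1250 0.8750]
Step 3: x=[7.8360 14.6641] v=[1.7188 0.2813]
Step 4: x=[8.3692 14.6309] v=[2.1329 -0.1328]
Step 5: x=[8.9352 14.5650] v=[2.2638 -0.2637]
Max displacement = 2.9352

Answer: 2.9352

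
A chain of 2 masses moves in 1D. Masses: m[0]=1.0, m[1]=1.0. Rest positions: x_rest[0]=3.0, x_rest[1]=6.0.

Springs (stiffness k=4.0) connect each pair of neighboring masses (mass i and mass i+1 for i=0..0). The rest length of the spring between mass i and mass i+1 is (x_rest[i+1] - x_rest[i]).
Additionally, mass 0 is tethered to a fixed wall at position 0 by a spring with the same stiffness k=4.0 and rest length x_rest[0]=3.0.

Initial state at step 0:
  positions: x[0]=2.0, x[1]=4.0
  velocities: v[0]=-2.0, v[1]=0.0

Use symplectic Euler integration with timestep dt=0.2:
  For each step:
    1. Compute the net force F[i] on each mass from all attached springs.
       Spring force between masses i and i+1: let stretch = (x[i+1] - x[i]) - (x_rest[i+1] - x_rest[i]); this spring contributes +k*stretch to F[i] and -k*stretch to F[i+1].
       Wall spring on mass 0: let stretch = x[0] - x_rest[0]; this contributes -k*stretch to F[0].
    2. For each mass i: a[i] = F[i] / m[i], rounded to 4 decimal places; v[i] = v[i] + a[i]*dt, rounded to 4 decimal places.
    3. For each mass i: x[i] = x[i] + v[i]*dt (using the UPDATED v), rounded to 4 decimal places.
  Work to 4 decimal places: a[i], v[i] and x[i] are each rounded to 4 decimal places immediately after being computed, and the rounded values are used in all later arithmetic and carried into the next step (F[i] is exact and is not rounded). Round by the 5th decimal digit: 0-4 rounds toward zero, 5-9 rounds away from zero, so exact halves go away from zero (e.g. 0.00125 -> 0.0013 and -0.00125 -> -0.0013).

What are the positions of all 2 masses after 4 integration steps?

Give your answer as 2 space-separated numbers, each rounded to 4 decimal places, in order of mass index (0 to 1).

Answer: 1.6973 4.8013

Derivation:
Step 0: x=[2.0000 4.0000] v=[-2.0000 0.0000]
Step 1: x=[1.6000 4.1600] v=[-2.0000 0.8000]
Step 2: x=[1.3536 4.3904] v=[-1.2320 1.1520]
Step 3: x=[1.3765 4.6149] v=[0.1146 1.1226]
Step 4: x=[1.6973 4.8013] v=[1.6041 0.9319]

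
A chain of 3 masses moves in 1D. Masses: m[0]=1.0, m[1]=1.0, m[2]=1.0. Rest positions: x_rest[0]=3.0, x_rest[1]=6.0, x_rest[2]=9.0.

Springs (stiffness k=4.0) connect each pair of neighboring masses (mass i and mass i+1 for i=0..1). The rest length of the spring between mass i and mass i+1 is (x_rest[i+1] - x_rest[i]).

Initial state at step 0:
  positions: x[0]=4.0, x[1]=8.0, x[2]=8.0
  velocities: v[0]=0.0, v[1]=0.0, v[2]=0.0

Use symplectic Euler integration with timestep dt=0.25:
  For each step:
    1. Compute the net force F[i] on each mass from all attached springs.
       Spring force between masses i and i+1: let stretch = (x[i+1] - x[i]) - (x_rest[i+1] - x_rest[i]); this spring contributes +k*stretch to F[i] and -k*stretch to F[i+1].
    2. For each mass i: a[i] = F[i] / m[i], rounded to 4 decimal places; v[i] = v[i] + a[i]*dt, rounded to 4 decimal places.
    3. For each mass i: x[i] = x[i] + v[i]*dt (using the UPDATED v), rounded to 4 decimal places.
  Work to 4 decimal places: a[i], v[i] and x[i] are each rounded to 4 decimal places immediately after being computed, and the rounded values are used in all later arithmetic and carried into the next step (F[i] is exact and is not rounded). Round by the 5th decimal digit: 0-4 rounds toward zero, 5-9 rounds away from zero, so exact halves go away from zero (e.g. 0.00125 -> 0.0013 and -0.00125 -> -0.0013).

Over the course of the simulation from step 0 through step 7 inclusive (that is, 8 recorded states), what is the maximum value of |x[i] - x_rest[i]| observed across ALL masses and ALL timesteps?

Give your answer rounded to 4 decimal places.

Answer: 2.0085

Derivation:
Step 0: x=[4.0000 8.0000 8.0000] v=[0.0000 0.0000 0.0000]
Step 1: x=[4.2500 7.0000 8.7500] v=[1.0000 -4.0000 3.0000]
Step 2: x=[4.4375 5.7500 9.8125] v=[0.7500 -5.0000 4.2500]
Step 3: x=[4.2031 5.1875 10.6094] v=[-0.9375 -2.2500 3.1875]
Step 4: x=[3.4648 5.7344 10.8008] v=[-2.9531 2.1875 0.7656]
Step 5: x=[2.5439 6.9805 10.4756] v=[-3.6835 4.9843 -1.3008]
Step 6: x=[1.9822 7.9912 10.0266] v=[-2.2469 4.0428 -1.7959]
Step 7: x=[2.1727 8.0085 9.8188] v=[0.7621 0.0692 -0.8313]
Max displacement = 2.0085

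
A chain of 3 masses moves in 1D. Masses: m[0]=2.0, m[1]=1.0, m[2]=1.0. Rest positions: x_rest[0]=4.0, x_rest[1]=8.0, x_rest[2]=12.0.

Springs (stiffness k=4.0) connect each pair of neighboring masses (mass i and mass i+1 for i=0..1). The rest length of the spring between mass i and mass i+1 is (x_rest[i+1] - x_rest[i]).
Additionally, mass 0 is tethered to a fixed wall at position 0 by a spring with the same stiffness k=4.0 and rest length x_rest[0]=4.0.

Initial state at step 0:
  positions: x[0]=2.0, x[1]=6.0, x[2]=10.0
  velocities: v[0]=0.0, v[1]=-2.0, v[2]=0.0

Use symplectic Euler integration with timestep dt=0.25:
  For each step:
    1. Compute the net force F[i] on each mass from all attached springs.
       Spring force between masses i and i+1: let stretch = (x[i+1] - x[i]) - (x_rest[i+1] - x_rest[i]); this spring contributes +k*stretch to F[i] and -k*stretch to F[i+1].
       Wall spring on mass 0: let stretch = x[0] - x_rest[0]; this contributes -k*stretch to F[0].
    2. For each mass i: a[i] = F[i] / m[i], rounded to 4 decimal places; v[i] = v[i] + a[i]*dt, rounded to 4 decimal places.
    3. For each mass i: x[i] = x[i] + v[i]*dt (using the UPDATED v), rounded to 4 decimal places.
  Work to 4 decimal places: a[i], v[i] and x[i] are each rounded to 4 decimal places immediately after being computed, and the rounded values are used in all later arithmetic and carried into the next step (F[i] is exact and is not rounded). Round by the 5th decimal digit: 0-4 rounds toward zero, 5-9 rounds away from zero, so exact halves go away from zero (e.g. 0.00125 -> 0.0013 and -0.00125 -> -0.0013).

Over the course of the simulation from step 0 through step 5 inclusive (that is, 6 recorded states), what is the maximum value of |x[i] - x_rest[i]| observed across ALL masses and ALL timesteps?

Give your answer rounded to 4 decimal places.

Answer: 2.7065

Derivation:
Step 0: x=[2.0000 6.0000 10.0000] v=[0.0000 -2.0000 0.0000]
Step 1: x=[2.2500 5.5000 10.0000] v=[1.0000 -2.0000 0.0000]
Step 2: x=[2.6250 5.3125 9.8750] v=[1.5000 -0.7500 -0.5000]
Step 3: x=[3.0078 5.5938 9.6094] v=[1.5313 1.1250 -1.0625]
Step 4: x=[3.3379 6.2325 9.3399] v=[1.3204 2.5546 -1.0781]
Step 5: x=[3.6126 6.9244 9.2935] v=[1.0988 2.7674 -0.1855]
Max displacement = 2.7065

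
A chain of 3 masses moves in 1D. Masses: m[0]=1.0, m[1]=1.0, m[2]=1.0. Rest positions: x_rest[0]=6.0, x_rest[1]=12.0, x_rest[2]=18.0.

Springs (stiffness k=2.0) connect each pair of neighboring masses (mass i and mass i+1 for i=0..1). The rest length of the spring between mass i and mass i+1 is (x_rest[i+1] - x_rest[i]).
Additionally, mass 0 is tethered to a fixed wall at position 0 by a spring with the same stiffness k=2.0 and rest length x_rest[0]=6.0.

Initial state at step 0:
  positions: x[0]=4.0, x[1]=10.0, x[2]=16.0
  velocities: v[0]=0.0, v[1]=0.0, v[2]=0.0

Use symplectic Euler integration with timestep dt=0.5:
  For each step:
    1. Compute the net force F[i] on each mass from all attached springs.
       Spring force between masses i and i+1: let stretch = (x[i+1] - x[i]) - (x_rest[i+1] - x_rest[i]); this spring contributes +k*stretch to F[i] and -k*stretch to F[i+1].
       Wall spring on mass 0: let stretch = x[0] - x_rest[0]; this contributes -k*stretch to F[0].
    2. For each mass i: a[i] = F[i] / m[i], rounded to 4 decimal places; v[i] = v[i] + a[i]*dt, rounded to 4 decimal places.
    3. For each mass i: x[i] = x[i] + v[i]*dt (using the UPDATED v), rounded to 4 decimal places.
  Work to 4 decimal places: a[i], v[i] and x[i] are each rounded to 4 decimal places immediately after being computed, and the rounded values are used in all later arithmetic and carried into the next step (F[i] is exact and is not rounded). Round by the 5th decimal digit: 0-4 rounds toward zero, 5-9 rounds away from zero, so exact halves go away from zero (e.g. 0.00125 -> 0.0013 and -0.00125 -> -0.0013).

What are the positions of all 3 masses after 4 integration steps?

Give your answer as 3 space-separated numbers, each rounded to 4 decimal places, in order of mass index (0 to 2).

Step 0: x=[4.0000 10.0000 16.0000] v=[0.0000 0.0000 0.0000]
Step 1: x=[5.0000 10.0000 16.0000] v=[2.0000 0.0000 0.0000]
Step 2: x=[6.0000 10.5000 16.0000] v=[2.0000 1.0000 0.0000]
Step 3: x=[6.2500 11.5000 16.2500] v=[0.5000 2.0000 0.5000]
Step 4: x=[6.0000 12.2500 17.1250] v=[-0.5000 1.5000 1.7500]

Answer: 6.0000 12.2500 17.1250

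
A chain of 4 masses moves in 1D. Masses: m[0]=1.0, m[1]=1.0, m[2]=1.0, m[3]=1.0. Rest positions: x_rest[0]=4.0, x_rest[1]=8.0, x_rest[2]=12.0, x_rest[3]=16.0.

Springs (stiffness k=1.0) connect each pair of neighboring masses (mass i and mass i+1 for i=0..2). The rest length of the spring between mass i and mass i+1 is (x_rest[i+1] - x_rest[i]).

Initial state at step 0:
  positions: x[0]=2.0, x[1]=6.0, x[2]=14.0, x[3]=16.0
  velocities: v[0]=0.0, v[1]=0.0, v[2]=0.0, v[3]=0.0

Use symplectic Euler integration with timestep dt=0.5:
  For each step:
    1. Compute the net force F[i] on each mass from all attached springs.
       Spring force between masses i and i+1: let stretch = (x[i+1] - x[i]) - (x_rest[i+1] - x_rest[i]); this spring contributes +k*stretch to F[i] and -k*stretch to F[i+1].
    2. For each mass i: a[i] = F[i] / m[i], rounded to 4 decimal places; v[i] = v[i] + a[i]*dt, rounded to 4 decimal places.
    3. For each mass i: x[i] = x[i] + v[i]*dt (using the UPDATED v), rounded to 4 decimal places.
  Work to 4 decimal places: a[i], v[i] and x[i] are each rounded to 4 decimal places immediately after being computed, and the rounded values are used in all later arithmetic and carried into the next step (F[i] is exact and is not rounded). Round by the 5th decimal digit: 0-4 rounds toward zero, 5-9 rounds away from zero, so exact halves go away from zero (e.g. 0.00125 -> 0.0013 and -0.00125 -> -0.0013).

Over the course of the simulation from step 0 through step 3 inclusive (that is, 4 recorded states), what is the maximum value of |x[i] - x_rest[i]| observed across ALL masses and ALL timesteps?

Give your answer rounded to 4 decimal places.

Answer: 2.2812

Derivation:
Step 0: x=[2.0000 6.0000 14.0000 16.0000] v=[0.0000 0.0000 0.0000 0.0000]
Step 1: x=[2.0000 7.0000 12.5000 16.5000] v=[0.0000 2.0000 -3.0000 1.0000]
Step 2: x=[2.2500 8.1250 10.6250 17.0000] v=[0.5000 2.2500 -3.7500 1.0000]
Step 3: x=[2.9688 8.4063 9.7188 16.9063] v=[1.4375 0.5625 -1.8125 -0.1875]
Max displacement = 2.2812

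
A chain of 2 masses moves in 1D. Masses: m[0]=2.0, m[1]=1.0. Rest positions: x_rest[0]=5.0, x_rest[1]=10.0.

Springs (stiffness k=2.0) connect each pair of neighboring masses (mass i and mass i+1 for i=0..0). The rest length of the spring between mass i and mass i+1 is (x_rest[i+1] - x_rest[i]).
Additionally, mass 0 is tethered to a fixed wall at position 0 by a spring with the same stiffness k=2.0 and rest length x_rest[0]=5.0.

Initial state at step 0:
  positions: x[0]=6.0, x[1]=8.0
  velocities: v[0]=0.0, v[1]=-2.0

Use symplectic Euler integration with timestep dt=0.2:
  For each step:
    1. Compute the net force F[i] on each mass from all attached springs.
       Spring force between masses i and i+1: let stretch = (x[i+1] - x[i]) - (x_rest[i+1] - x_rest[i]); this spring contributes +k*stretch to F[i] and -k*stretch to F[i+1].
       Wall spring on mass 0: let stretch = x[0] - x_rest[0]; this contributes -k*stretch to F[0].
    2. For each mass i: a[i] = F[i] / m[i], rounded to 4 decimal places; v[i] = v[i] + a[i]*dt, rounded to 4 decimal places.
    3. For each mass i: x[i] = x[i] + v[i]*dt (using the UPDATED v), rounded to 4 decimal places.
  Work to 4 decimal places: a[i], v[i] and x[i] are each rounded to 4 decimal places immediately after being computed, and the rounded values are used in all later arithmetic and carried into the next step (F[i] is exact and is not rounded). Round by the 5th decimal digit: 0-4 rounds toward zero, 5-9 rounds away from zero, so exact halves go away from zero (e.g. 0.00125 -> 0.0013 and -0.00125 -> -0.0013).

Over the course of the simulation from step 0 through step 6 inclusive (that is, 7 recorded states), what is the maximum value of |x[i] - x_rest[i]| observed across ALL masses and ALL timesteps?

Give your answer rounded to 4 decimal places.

Step 0: x=[6.0000 8.0000] v=[0.0000 -2.0000]
Step 1: x=[5.8400 7.8400] v=[-0.8000 -0.8000]
Step 2: x=[5.5264 7.9200] v=[-1.5680 0.4000]
Step 3: x=[5.0875 8.2085] v=[-2.1946 1.4426]
Step 4: x=[4.5699 8.6473] v=[-2.5879 2.1942]
Step 5: x=[4.0326 9.1599] v=[-2.6864 2.5632]
Step 6: x=[3.5391 9.6624] v=[-2.4675 2.5123]
Max displacement = 2.1600

Answer: 2.1600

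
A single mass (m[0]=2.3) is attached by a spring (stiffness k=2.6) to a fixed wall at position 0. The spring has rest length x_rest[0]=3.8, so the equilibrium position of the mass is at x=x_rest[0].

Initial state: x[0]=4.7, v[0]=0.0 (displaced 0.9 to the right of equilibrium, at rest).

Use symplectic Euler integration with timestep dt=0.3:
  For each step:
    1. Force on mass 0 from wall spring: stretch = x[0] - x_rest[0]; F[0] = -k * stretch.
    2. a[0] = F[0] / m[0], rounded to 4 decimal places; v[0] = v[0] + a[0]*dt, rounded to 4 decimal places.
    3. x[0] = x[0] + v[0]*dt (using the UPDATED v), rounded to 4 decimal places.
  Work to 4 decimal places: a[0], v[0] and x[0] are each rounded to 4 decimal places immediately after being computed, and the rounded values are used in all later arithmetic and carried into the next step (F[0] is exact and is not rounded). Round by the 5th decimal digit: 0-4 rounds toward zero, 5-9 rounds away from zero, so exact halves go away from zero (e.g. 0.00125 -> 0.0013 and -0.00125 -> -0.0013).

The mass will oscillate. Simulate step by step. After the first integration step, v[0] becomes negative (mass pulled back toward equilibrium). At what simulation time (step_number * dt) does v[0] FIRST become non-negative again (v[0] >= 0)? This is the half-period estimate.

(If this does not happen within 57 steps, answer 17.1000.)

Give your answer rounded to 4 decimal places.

Answer: 3.0000

Derivation:
Step 0: x=[4.7000] v=[0.0000]
Step 1: x=[4.6084] v=[-0.3052]
Step 2: x=[4.4346] v=[-0.5793]
Step 3: x=[4.1963] v=[-0.7945]
Step 4: x=[3.9176] v=[-0.9289]
Step 5: x=[3.6270] v=[-0.9688]
Step 6: x=[3.3540] v=[-0.9101]
Step 7: x=[3.1264] v=[-0.7588]
Step 8: x=[2.9673] v=[-0.5304]
Step 9: x=[2.8929] v=[-0.2480]
Step 10: x=[2.9108] v=[0.0596]
First v>=0 after going negative at step 10, time=3.0000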